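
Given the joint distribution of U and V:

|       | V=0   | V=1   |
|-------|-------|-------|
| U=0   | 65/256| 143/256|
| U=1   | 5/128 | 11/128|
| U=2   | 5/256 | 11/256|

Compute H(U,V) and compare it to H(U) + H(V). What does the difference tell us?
Marginal P(U) (row sums):
  P(U=0) = 65/256 + 143/256 = 13/16
  P(U=1) = 5/128 + 11/128 = 1/8
  P(U=2) = 5/256 + 11/256 = 1/16
Marginal P(V) (column sums):
  P(V=0) = 65/256 + 5/128 + 5/256 = 5/16
  P(V=1) = 143/256 + 11/128 + 11/256 = 11/16

H(U,V) = -[(65/256)·log₂(65/256) + (143/256)·log₂(143/256) + (5/128)·log₂(5/128) + (11/128)·log₂(11/128) + (5/256)·log₂(5/256) + (11/256)·log₂(11/256)]
  = 0.5021 + 0.4693 + 0.1827 + 0.3043 + 0.1109 + 0.1951
  = 1.7644 bits
H(U) = -[(13/16)·log₂(13/16) + (1/8)·log₂(1/8) + (1/16)·log₂(1/16)]
  = 0.2434 + 0.3750 + 0.2500
  = 0.8684 bits
H(V) = -[(5/16)·log₂(5/16) + (11/16)·log₂(11/16)]
  = 0.5244 + 0.3716
  = 0.8960 bits

H(U) + H(V) = 0.8684 + 0.8960 = 1.7644 bits
Difference: H(U) + H(V) - H(U,V) = 1.7644 - 1.7644 = 0.0000 bits = I(U;V)

The difference is the mutual information; it is 0 here, so U and V are independent (the joint entropy equals the sum of the marginal entropies).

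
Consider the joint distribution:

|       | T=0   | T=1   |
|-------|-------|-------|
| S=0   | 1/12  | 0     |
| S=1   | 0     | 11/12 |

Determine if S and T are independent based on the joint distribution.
Marginal P(S) (row sums):
  P(S=0) = 1/12 + 0 = 1/12
  P(S=1) = 0 + 11/12 = 11/12
Marginal P(T) (column sums):
  P(T=0) = 1/12 + 0 = 1/12
  P(T=1) = 0 + 11/12 = 11/12

S and T are independent iff P(S=i,T=j) = P(S=i)·P(T=j) for every cell.
  P(S=0)·P(T=0) = 1/12 × 1/12 = 1/144, but P(S=0,T=0) = 1/12 ✗

No, S and T are not independent. Quantitatively, I(S;T) > 0:

H(S) = -[(1/12)·log₂(1/12) + (11/12)·log₂(11/12)]
  = 0.2987 + 0.1151
  = 0.4138 bits
H(T) = -[(1/12)·log₂(1/12) + (11/12)·log₂(11/12)]
  = 0.2987 + 0.1151
  = 0.4138 bits
H(S,T) = -[(1/12)·log₂(1/12) + (11/12)·log₂(11/12)]
  = 0.2987 + 0.1151
  = 0.4138 bits
I(S;T) = H(S) + H(T) - H(S,T) = 0.4138 + 0.4138 - 0.4138 = 0.4138 bits > 0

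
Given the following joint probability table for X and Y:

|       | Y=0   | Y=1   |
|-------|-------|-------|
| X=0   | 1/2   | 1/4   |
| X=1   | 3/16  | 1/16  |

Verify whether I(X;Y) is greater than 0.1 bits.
Marginal P(X) (row sums):
  P(X=0) = 1/2 + 1/4 = 3/4
  P(X=1) = 3/16 + 1/16 = 1/4
Marginal P(Y) (column sums):
  P(Y=0) = 1/2 + 3/16 = 11/16
  P(Y=1) = 1/4 + 1/16 = 5/16

H(X) = -[(3/4)·log₂(3/4) + (1/4)·log₂(1/4)]
  = 0.3113 + 0.5000
  = 0.8113 bits
H(Y) = -[(11/16)·log₂(11/16) + (5/16)·log₂(5/16)]
  = 0.3716 + 0.5244
  = 0.8960 bits
H(X,Y) = -[(1/2)·log₂(1/2) + (1/4)·log₂(1/4) + (3/16)·log₂(3/16) + (1/16)·log₂(1/16)]
  = 0.5000 + 0.5000 + 0.4528 + 0.2500
  = 1.7028 bits

I(X;Y) = H(X) + H(Y) - H(X,Y)
  = 0.8113 + 0.8960 - 1.7028
  = 0.0045 bits

No. I(X;Y) = 0.0045 bits, which is ≤ 0.1 bits.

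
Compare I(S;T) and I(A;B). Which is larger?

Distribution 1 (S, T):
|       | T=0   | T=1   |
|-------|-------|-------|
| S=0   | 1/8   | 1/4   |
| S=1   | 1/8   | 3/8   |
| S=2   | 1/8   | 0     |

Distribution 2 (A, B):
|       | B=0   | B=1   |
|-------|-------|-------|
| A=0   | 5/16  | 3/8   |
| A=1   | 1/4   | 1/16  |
Distribution 1 (S, T):
Marginal P(S) (row sums):
  P(S=0) = 1/8 + 1/4 = 3/8
  P(S=1) = 1/8 + 3/8 = 1/2
  P(S=2) = 1/8 + 0 = 1/8
Marginal P(T) (column sums):
  P(T=0) = 1/8 + 1/8 + 1/8 = 3/8
  P(T=1) = 1/4 + 3/8 + 0 = 5/8

H(S) = -[(3/8)·log₂(3/8) + (1/2)·log₂(1/2) + (1/8)·log₂(1/8)]
  = 0.5306 + 0.5000 + 0.3750
  = 1.4056 bits
H(T) = -[(3/8)·log₂(3/8) + (5/8)·log₂(5/8)]
  = 0.5306 + 0.4238
  = 0.9544 bits
H(S,T) = -[(1/8)·log₂(1/8) + (1/4)·log₂(1/4) + (1/8)·log₂(1/8) + (3/8)·log₂(3/8) + (1/8)·log₂(1/8)]
  = 0.3750 + 0.5000 + 0.3750 + 0.5306 + 0.3750
  = 2.1556 bits

I(S;T) = H(S) + H(T) - H(S,T)
  = 1.4056 + 0.9544 - 2.1556
  = 0.2044 bits

Distribution 2 (A, B):
Marginal P(A) (row sums):
  P(A=0) = 5/16 + 3/8 = 11/16
  P(A=1) = 1/4 + 1/16 = 5/16
Marginal P(B) (column sums):
  P(B=0) = 5/16 + 1/4 = 9/16
  P(B=1) = 3/8 + 1/16 = 7/16

H(A) = -[(11/16)·log₂(11/16) + (5/16)·log₂(5/16)]
  = 0.3716 + 0.5244
  = 0.8960 bits
H(B) = -[(9/16)·log₂(9/16) + (7/16)·log₂(7/16)]
  = 0.4669 + 0.5218
  = 0.9887 bits
H(A,B) = -[(5/16)·log₂(5/16) + (3/8)·log₂(3/8) + (1/4)·log₂(1/4) + (1/16)·log₂(1/16)]
  = 0.5244 + 0.5306 + 0.5000 + 0.2500
  = 1.8050 bits

I(A;B) = H(A) + H(B) - H(A,B)
  = 0.8960 + 0.9887 - 1.8050
  = 0.0797 bits

I(S;T) = 0.2044 bits > I(A;B) = 0.0797 bits, so (S, T) has the higher mutual information (stronger dependence).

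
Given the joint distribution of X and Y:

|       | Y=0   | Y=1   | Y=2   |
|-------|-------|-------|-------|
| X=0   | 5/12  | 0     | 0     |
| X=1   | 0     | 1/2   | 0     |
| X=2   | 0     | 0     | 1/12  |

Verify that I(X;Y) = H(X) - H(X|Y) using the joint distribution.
Left side, from I(X;Y) = H(X) + H(Y) - H(X,Y):
Marginal P(X) (row sums):
  P(X=0) = 5/12 + 0 + 0 = 5/12
  P(X=1) = 0 + 1/2 + 0 = 1/2
  P(X=2) = 0 + 0 + 1/12 = 1/12
Marginal P(Y) (column sums):
  P(Y=0) = 5/12 + 0 + 0 = 5/12
  P(Y=1) = 0 + 1/2 + 0 = 1/2
  P(Y=2) = 0 + 0 + 1/12 = 1/12

H(X) = -[(5/12)·log₂(5/12) + (1/2)·log₂(1/2) + (1/12)·log₂(1/12)]
  = 0.5263 + 0.5000 + 0.2987
  = 1.3250 bits
H(Y) = -[(5/12)·log₂(5/12) + (1/2)·log₂(1/2) + (1/12)·log₂(1/12)]
  = 0.5263 + 0.5000 + 0.2987
  = 1.3250 bits
H(X,Y) = -[(5/12)·log₂(5/12) + (1/2)·log₂(1/2) + (1/12)·log₂(1/12)]
  = 0.5263 + 0.5000 + 0.2987
  = 1.3250 bits

I(X;Y) = H(X) + H(Y) - H(X,Y)
  = 1.3250 + 1.3250 - 1.3250
  = 1.3250 bits

Right side, with H(X|Y) computed directly from the conditional probabilities:
H(X|Y) = -Σ P(X,Y)·log₂ P(X|Y), where P(X|Y) = P(X,Y) / P(Y)
  (cells with P(X,Y) = 0 contribute 0)
  (X=0,Y=0): P(X|Y) = (5/12)/(5/12) = 1;  -(5/12)·log₂(1) = 0.0000
  (X=1,Y=1): P(X|Y) = (1/2)/(1/2) = 1;  -(1/2)·log₂(1) = 0.0000
  (X=2,Y=2): P(X|Y) = (1/12)/(1/12) = 1;  -(1/12)·log₂(1) = 0.0000
H(X|Y) = 0.0000 + 0.0000 + 0.0000
  = 0.0000 bits
H(X) - H(X|Y) = 1.3250 - 0.0000 = 1.3250 bits

Both sides equal 1.3250 bits, so I(X;Y) = H(X) - H(X|Y) ✓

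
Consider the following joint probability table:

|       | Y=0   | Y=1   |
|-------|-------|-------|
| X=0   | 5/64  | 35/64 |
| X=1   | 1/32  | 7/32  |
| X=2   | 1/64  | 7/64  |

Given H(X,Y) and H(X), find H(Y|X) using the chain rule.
From the chain rule: H(X,Y) = H(X) + H(Y|X)
Therefore: H(Y|X) = H(X,Y) - H(X)

H(X,Y) = -[(5/64)·log₂(5/64) + (35/64)·log₂(35/64) + (1/32)·log₂(1/32) + (7/32)·log₂(7/32) + (1/64)·log₂(1/64) + (7/64)·log₂(7/64)]
  = 0.2873 + 0.4762 + 0.1563 + 0.4796 + 0.0938 + 0.3492
  = 1.8424 bits
Marginal P(X) (row sums):
  P(X=0) = 5/64 + 35/64 = 5/8
  P(X=1) = 1/32 + 7/32 = 1/4
  P(X=2) = 1/64 + 7/64 = 1/8
H(X) = -[(5/8)·log₂(5/8) + (1/4)·log₂(1/4) + (1/8)·log₂(1/8)]
  = 0.4238 + 0.5000 + 0.3750
  = 1.2988 bits

H(Y|X) = 1.8424 - 1.2988 = 0.5436 bits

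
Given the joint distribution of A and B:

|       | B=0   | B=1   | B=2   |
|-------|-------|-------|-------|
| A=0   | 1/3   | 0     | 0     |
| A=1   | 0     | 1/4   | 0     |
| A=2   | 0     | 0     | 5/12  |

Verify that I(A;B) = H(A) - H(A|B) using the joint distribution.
Left side, from I(A;B) = H(A) + H(B) - H(A,B):
Marginal P(A) (row sums):
  P(A=0) = 1/3 + 0 + 0 = 1/3
  P(A=1) = 0 + 1/4 + 0 = 1/4
  P(A=2) = 0 + 0 + 5/12 = 5/12
Marginal P(B) (column sums):
  P(B=0) = 1/3 + 0 + 0 = 1/3
  P(B=1) = 0 + 1/4 + 0 = 1/4
  P(B=2) = 0 + 0 + 5/12 = 5/12

H(A) = -[(1/3)·log₂(1/3) + (1/4)·log₂(1/4) + (5/12)·log₂(5/12)]
  = 0.5283 + 0.5000 + 0.5263
  = 1.5546 bits
H(B) = -[(1/3)·log₂(1/3) + (1/4)·log₂(1/4) + (5/12)·log₂(5/12)]
  = 0.5283 + 0.5000 + 0.5263
  = 1.5546 bits
H(A,B) = -[(1/3)·log₂(1/3) + (1/4)·log₂(1/4) + (5/12)·log₂(5/12)]
  = 0.5283 + 0.5000 + 0.5263
  = 1.5546 bits

I(A;B) = H(A) + H(B) - H(A,B)
  = 1.5546 + 1.5546 - 1.5546
  = 1.5546 bits

Right side, with H(A|B) computed directly from the conditional probabilities:
H(A|B) = -Σ P(A,B)·log₂ P(A|B), where P(A|B) = P(A,B) / P(B)
  (cells with P(A,B) = 0 contribute 0)
  (A=0,B=0): P(A|B) = (1/3)/(1/3) = 1;  -(1/3)·log₂(1) = 0.0000
  (A=1,B=1): P(A|B) = (1/4)/(1/4) = 1;  -(1/4)·log₂(1) = 0.0000
  (A=2,B=2): P(A|B) = (5/12)/(5/12) = 1;  -(5/12)·log₂(1) = 0.0000
H(A|B) = 0.0000 + 0.0000 + 0.0000
  = 0.0000 bits
H(A) - H(A|B) = 1.5546 - 0.0000 = 1.5546 bits

Both sides equal 1.5546 bits, so I(A;B) = H(A) - H(A|B) ✓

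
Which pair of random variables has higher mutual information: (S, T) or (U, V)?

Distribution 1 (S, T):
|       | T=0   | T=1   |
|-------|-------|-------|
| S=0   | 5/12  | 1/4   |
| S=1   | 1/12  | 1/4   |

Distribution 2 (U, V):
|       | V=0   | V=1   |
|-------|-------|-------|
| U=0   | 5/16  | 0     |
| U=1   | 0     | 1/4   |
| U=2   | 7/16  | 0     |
Distribution 1 (S, T):
Marginal P(S) (row sums):
  P(S=0) = 5/12 + 1/4 = 2/3
  P(S=1) = 1/12 + 1/4 = 1/3
Marginal P(T) (column sums):
  P(T=0) = 5/12 + 1/12 = 1/2
  P(T=1) = 1/4 + 1/4 = 1/2

H(S) = -[(2/3)·log₂(2/3) + (1/3)·log₂(1/3)]
  = 0.3900 + 0.5283
  = 0.9183 bits
H(T) = -[(1/2)·log₂(1/2) + (1/2)·log₂(1/2)]
  = 0.5000 + 0.5000
  = 1.0000 bits
H(S,T) = -[(5/12)·log₂(5/12) + (1/4)·log₂(1/4) + (1/12)·log₂(1/12) + (1/4)·log₂(1/4)]
  = 0.5263 + 0.5000 + 0.2987 + 0.5000
  = 1.8250 bits

I(S;T) = H(S) + H(T) - H(S,T)
  = 0.9183 + 1.0000 - 1.8250
  = 0.0933 bits

Distribution 2 (U, V):
Marginal P(U) (row sums):
  P(U=0) = 5/16 + 0 = 5/16
  P(U=1) = 0 + 1/4 = 1/4
  P(U=2) = 7/16 + 0 = 7/16
Marginal P(V) (column sums):
  P(V=0) = 5/16 + 0 + 7/16 = 3/4
  P(V=1) = 0 + 1/4 + 0 = 1/4

H(U) = -[(5/16)·log₂(5/16) + (1/4)·log₂(1/4) + (7/16)·log₂(7/16)]
  = 0.5244 + 0.5000 + 0.5218
  = 1.5462 bits
H(V) = -[(3/4)·log₂(3/4) + (1/4)·log₂(1/4)]
  = 0.3113 + 0.5000
  = 0.8113 bits
H(U,V) = -[(5/16)·log₂(5/16) + (1/4)·log₂(1/4) + (7/16)·log₂(7/16)]
  = 0.5244 + 0.5000 + 0.5218
  = 1.5462 bits

I(U;V) = H(U) + H(V) - H(U,V)
  = 1.5462 + 0.8113 - 1.5462
  = 0.8113 bits

I(U;V) = 0.8113 bits > I(S;T) = 0.0933 bits, so (U, V) has the higher mutual information (stronger dependence).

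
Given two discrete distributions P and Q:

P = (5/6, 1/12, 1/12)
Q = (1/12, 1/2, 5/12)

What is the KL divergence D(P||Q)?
D(P||Q) = Σ P(i) log₂(P(i)/Q(i))
  i=0: (5/6) × log₂((5/6)/(1/12)) = (5/6) × log₂(10) = 2.7683
  i=1: (1/12) × log₂((1/12)/(1/2)) = (1/12) × log₂(1/6) = -0.2154
  i=2: (1/12) × log₂((1/12)/(5/12)) = (1/12) × log₂(1/5) = -0.1935
D(P||Q) = 2.7683 - 0.2154 - 0.1935
  = 2.3594 bits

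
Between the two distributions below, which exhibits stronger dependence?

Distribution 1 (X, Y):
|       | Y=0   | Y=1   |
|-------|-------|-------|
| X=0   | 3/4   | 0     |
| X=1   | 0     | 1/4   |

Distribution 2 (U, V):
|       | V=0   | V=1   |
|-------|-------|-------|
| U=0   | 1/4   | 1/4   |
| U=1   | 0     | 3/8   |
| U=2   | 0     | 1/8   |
Distribution 1 (X, Y):
Marginal P(X) (row sums):
  P(X=0) = 3/4 + 0 = 3/4
  P(X=1) = 0 + 1/4 = 1/4
Marginal P(Y) (column sums):
  P(Y=0) = 3/4 + 0 = 3/4
  P(Y=1) = 0 + 1/4 = 1/4

H(X) = -[(3/4)·log₂(3/4) + (1/4)·log₂(1/4)]
  = 0.3113 + 0.5000
  = 0.8113 bits
H(Y) = -[(3/4)·log₂(3/4) + (1/4)·log₂(1/4)]
  = 0.3113 + 0.5000
  = 0.8113 bits
H(X,Y) = -[(3/4)·log₂(3/4) + (1/4)·log₂(1/4)]
  = 0.3113 + 0.5000
  = 0.8113 bits

I(X;Y) = H(X) + H(Y) - H(X,Y)
  = 0.8113 + 0.8113 - 0.8113
  = 0.8113 bits

Distribution 2 (U, V):
Marginal P(U) (row sums):
  P(U=0) = 1/4 + 1/4 = 1/2
  P(U=1) = 0 + 3/8 = 3/8
  P(U=2) = 0 + 1/8 = 1/8
Marginal P(V) (column sums):
  P(V=0) = 1/4 + 0 + 0 = 1/4
  P(V=1) = 1/4 + 3/8 + 1/8 = 3/4

H(U) = -[(1/2)·log₂(1/2) + (3/8)·log₂(3/8) + (1/8)·log₂(1/8)]
  = 0.5000 + 0.5306 + 0.3750
  = 1.4056 bits
H(V) = -[(1/4)·log₂(1/4) + (3/4)·log₂(3/4)]
  = 0.5000 + 0.3113
  = 0.8113 bits
H(U,V) = -[(1/4)·log₂(1/4) + (1/4)·log₂(1/4) + (3/8)·log₂(3/8) + (1/8)·log₂(1/8)]
  = 0.5000 + 0.5000 + 0.5306 + 0.3750
  = 1.9056 bits

I(U;V) = H(U) + H(V) - H(U,V)
  = 1.4056 + 0.8113 - 1.9056
  = 0.3113 bits

I(X;Y) = 0.8113 bits > I(U;V) = 0.3113 bits, so (X, Y) has the higher mutual information (stronger dependence).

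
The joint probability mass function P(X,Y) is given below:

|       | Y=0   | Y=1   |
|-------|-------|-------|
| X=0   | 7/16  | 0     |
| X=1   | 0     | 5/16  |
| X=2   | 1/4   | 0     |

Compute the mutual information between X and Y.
Marginal P(X) (row sums):
  P(X=0) = 7/16 + 0 = 7/16
  P(X=1) = 0 + 5/16 = 5/16
  P(X=2) = 1/4 + 0 = 1/4
Marginal P(Y) (column sums):
  P(Y=0) = 7/16 + 0 + 1/4 = 11/16
  P(Y=1) = 0 + 5/16 + 0 = 5/16

H(X) = -[(7/16)·log₂(7/16) + (5/16)·log₂(5/16) + (1/4)·log₂(1/4)]
  = 0.5218 + 0.5244 + 0.5000
  = 1.5462 bits
H(Y) = -[(11/16)·log₂(11/16) + (5/16)·log₂(5/16)]
  = 0.3716 + 0.5244
  = 0.8960 bits
H(X,Y) = -[(7/16)·log₂(7/16) + (5/16)·log₂(5/16) + (1/4)·log₂(1/4)]
  = 0.5218 + 0.5244 + 0.5000
  = 1.5462 bits

I(X;Y) = H(X) + H(Y) - H(X,Y)
  = 1.5462 + 0.8960 - 1.5462
  = 0.8960 bits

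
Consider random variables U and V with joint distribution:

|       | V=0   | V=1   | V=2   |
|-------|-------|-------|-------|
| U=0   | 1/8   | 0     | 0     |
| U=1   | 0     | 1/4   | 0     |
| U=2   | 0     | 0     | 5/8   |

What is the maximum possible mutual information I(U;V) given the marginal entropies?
The upper bound on mutual information is I(U;V) ≤ min(H(U), H(V)).

Marginal P(U) (row sums):
  P(U=0) = 1/8 + 0 + 0 = 1/8
  P(U=1) = 0 + 1/4 + 0 = 1/4
  P(U=2) = 0 + 0 + 5/8 = 5/8
Marginal P(V) (column sums):
  P(V=0) = 1/8 + 0 + 0 = 1/8
  P(V=1) = 0 + 1/4 + 0 = 1/4
  P(V=2) = 0 + 0 + 5/8 = 5/8

H(U) = -[(1/8)·log₂(1/8) + (1/4)·log₂(1/4) + (5/8)·log₂(5/8)]
  = 0.3750 + 0.5000 + 0.4238
  = 1.2988 bits
H(V) = -[(1/8)·log₂(1/8) + (1/4)·log₂(1/4) + (5/8)·log₂(5/8)]
  = 0.3750 + 0.5000 + 0.4238
  = 1.2988 bits

Maximum possible I(U;V) = min(1.2988, 1.2988) = 1.2988 bits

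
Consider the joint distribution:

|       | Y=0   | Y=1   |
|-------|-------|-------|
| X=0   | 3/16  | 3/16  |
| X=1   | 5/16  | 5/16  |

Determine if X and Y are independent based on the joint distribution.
Marginal P(X) (row sums):
  P(X=0) = 3/16 + 3/16 = 3/8
  P(X=1) = 5/16 + 5/16 = 5/8
Marginal P(Y) (column sums):
  P(Y=0) = 3/16 + 5/16 = 1/2
  P(Y=1) = 3/16 + 5/16 = 1/2

X and Y are independent iff P(X=i,Y=j) = P(X=i)·P(Y=j) for every cell.
  P(X=0)·P(Y=0) = 3/8 × 1/2 = 3/16 = P(X=0,Y=0) ✓
  P(X=0)·P(Y=1) = 3/8 × 1/2 = 3/16 = P(X=0,Y=1) ✓
  P(X=1)·P(Y=0) = 5/8 × 1/2 = 5/16 = P(X=1,Y=0) ✓
  P(X=1)·P(Y=1) = 5/8 × 1/2 = 5/16 = P(X=1,Y=1) ✓

Yes, X and Y are independent: every cell factors, so I(X;Y) = 0 bits.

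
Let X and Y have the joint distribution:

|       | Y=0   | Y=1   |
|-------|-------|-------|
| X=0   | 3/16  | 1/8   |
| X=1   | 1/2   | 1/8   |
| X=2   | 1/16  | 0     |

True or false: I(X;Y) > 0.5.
Marginal P(X) (row sums):
  P(X=0) = 3/16 + 1/8 = 5/16
  P(X=1) = 1/2 + 1/8 = 5/8
  P(X=2) = 1/16 + 0 = 1/16
Marginal P(Y) (column sums):
  P(Y=0) = 3/16 + 1/2 + 1/16 = 3/4
  P(Y=1) = 1/8 + 1/8 + 0 = 1/4

H(X) = -[(5/16)·log₂(5/16) + (5/8)·log₂(5/8) + (1/16)·log₂(1/16)]
  = 0.5244 + 0.4238 + 0.2500
  = 1.1982 bits
H(Y) = -[(3/4)·log₂(3/4) + (1/4)·log₂(1/4)]
  = 0.3113 + 0.5000
  = 0.8113 bits
H(X,Y) = -[(3/16)·log₂(3/16) + (1/8)·log₂(1/8) + (1/2)·log₂(1/2) + (1/8)·log₂(1/8) + (1/16)·log₂(1/16)]
  = 0.4528 + 0.3750 + 0.5000 + 0.3750 + 0.2500
  = 1.9528 bits

I(X;Y) = H(X) + H(Y) - H(X,Y)
  = 1.1982 + 0.8113 - 1.9528
  = 0.0567 bits

False. I(X;Y) = 0.0567 bits, which is ≤ 0.5 bits.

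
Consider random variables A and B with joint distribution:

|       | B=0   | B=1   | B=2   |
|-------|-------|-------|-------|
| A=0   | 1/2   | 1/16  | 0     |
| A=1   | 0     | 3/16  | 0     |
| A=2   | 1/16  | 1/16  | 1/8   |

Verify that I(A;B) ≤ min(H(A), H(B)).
Marginal P(A) (row sums):
  P(A=0) = 1/2 + 1/16 + 0 = 9/16
  P(A=1) = 0 + 3/16 + 0 = 3/16
  P(A=2) = 1/16 + 1/16 + 1/8 = 1/4
Marginal P(B) (column sums):
  P(B=0) = 1/2 + 0 + 1/16 = 9/16
  P(B=1) = 1/16 + 3/16 + 1/16 = 5/16
  P(B=2) = 0 + 0 + 1/8 = 1/8

H(A) = -[(9/16)·log₂(9/16) + (3/16)·log₂(3/16) + (1/4)·log₂(1/4)]
  = 0.4669 + 0.4528 + 0.5000
  = 1.4197 bits
H(B) = -[(9/16)·log₂(9/16) + (5/16)·log₂(5/16) + (1/8)·log₂(1/8)]
  = 0.4669 + 0.5244 + 0.3750
  = 1.3663 bits
H(A,B) = -[(1/2)·log₂(1/2) + (1/16)·log₂(1/16) + (3/16)·log₂(3/16) + (1/16)·log₂(1/16) + (1/16)·log₂(1/16) + (1/8)·log₂(1/8)]
  = 0.5000 + 0.2500 + 0.4528 + 0.2500 + 0.2500 + 0.3750
  = 2.0778 bits

I(A;B) = H(A) + H(B) - H(A,B)
  = 1.4197 + 1.3663 - 2.0778
  = 0.7082 bits

min(H(A), H(B)) = min(1.4197, 1.3663) = 1.3663 bits
Since 0.7082 ≤ 1.3663, the bound is satisfied ✓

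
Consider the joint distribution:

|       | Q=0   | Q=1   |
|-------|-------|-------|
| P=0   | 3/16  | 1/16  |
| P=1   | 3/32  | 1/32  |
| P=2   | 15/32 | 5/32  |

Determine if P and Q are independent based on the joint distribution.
Marginal P(P) (row sums):
  P(P=0) = 3/16 + 1/16 = 1/4
  P(P=1) = 3/32 + 1/32 = 1/8
  P(P=2) = 15/32 + 5/32 = 5/8
Marginal P(Q) (column sums):
  P(Q=0) = 3/16 + 3/32 + 15/32 = 3/4
  P(Q=1) = 1/16 + 1/32 + 5/32 = 1/4

P and Q are independent iff P(P=i,Q=j) = P(P=i)·P(Q=j) for every cell.
  P(P=0)·P(Q=0) = 1/4 × 3/4 = 3/16 = P(P=0,Q=0) ✓
  P(P=0)·P(Q=1) = 1/4 × 1/4 = 1/16 = P(P=0,Q=1) ✓
  P(P=1)·P(Q=0) = 1/8 × 3/4 = 3/32 = P(P=1,Q=0) ✓
  P(P=1)·P(Q=1) = 1/8 × 1/4 = 1/32 = P(P=1,Q=1) ✓
  P(P=2)·P(Q=0) = 5/8 × 3/4 = 15/32 = P(P=2,Q=0) ✓
  P(P=2)·P(Q=1) = 5/8 × 1/4 = 5/32 = P(P=2,Q=1) ✓

Yes, P and Q are independent: every cell factors, so I(P;Q) = 0 bits.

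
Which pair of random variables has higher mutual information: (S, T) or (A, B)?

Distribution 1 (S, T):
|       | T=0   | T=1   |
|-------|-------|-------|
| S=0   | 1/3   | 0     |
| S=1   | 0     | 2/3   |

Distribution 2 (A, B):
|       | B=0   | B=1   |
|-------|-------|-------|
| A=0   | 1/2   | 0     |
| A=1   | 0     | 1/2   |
Distribution 1 (S, T):
Marginal P(S) (row sums):
  P(S=0) = 1/3 + 0 = 1/3
  P(S=1) = 0 + 2/3 = 2/3
Marginal P(T) (column sums):
  P(T=0) = 1/3 + 0 = 1/3
  P(T=1) = 0 + 2/3 = 2/3

H(S) = -[(1/3)·log₂(1/3) + (2/3)·log₂(2/3)]
  = 0.5283 + 0.3900
  = 0.9183 bits
H(T) = -[(1/3)·log₂(1/3) + (2/3)·log₂(2/3)]
  = 0.5283 + 0.3900
  = 0.9183 bits
H(S,T) = -[(1/3)·log₂(1/3) + (2/3)·log₂(2/3)]
  = 0.5283 + 0.3900
  = 0.9183 bits

I(S;T) = H(S) + H(T) - H(S,T)
  = 0.9183 + 0.9183 - 0.9183
  = 0.9183 bits

Distribution 2 (A, B):
Marginal P(A) (row sums):
  P(A=0) = 1/2 + 0 = 1/2
  P(A=1) = 0 + 1/2 = 1/2
Marginal P(B) (column sums):
  P(B=0) = 1/2 + 0 = 1/2
  P(B=1) = 0 + 1/2 = 1/2

H(A) = -[(1/2)·log₂(1/2) + (1/2)·log₂(1/2)]
  = 0.5000 + 0.5000
  = 1.0000 bits
H(B) = -[(1/2)·log₂(1/2) + (1/2)·log₂(1/2)]
  = 0.5000 + 0.5000
  = 1.0000 bits
H(A,B) = -[(1/2)·log₂(1/2) + (1/2)·log₂(1/2)]
  = 0.5000 + 0.5000
  = 1.0000 bits

I(A;B) = H(A) + H(B) - H(A,B)
  = 1.0000 + 1.0000 - 1.0000
  = 1.0000 bits

I(A;B) = 1.0000 bits > I(S;T) = 0.9183 bits, so (A, B) has the higher mutual information (stronger dependence).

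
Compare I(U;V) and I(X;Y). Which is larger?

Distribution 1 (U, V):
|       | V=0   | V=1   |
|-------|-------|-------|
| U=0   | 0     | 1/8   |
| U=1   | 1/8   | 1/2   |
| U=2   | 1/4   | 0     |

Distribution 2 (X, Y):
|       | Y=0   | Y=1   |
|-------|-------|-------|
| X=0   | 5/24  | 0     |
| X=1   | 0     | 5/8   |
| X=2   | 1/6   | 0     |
Distribution 1 (U, V):
Marginal P(U) (row sums):
  P(U=0) = 0 + 1/8 = 1/8
  P(U=1) = 1/8 + 1/2 = 5/8
  P(U=2) = 1/4 + 0 = 1/4
Marginal P(V) (column sums):
  P(V=0) = 0 + 1/8 + 1/4 = 3/8
  P(V=1) = 1/8 + 1/2 + 0 = 5/8

H(U) = -[(1/8)·log₂(1/8) + (5/8)·log₂(5/8) + (1/4)·log₂(1/4)]
  = 0.3750 + 0.4238 + 0.5000
  = 1.2988 bits
H(V) = -[(3/8)·log₂(3/8) + (5/8)·log₂(5/8)]
  = 0.5306 + 0.4238
  = 0.9544 bits
H(U,V) = -[(1/8)·log₂(1/8) + (1/8)·log₂(1/8) + (1/2)·log₂(1/2) + (1/4)·log₂(1/4)]
  = 0.3750 + 0.3750 + 0.5000 + 0.5000
  = 1.7500 bits

I(U;V) = H(U) + H(V) - H(U,V)
  = 1.2988 + 0.9544 - 1.7500
  = 0.5032 bits

Distribution 2 (X, Y):
Marginal P(X) (row sums):
  P(X=0) = 5/24 + 0 = 5/24
  P(X=1) = 0 + 5/8 = 5/8
  P(X=2) = 1/6 + 0 = 1/6
Marginal P(Y) (column sums):
  P(Y=0) = 5/24 + 0 + 1/6 = 3/8
  P(Y=1) = 0 + 5/8 + 0 = 5/8

H(X) = -[(5/24)·log₂(5/24) + (5/8)·log₂(5/8) + (1/6)·log₂(1/6)]
  = 0.4715 + 0.4238 + 0.4308
  = 1.3261 bits
H(Y) = -[(3/8)·log₂(3/8) + (5/8)·log₂(5/8)]
  = 0.5306 + 0.4238
  = 0.9544 bits
H(X,Y) = -[(5/24)·log₂(5/24) + (5/8)·log₂(5/8) + (1/6)·log₂(1/6)]
  = 0.4715 + 0.4238 + 0.4308
  = 1.3261 bits

I(X;Y) = H(X) + H(Y) - H(X,Y)
  = 1.3261 + 0.9544 - 1.3261
  = 0.9544 bits

I(X;Y) = 0.9544 bits > I(U;V) = 0.5032 bits, so (X, Y) has the higher mutual information (stronger dependence).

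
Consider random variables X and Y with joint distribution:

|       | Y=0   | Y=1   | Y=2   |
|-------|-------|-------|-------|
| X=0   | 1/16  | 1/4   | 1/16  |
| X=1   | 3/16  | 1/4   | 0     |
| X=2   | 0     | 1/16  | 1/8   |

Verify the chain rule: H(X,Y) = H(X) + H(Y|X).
Left side:
H(X,Y) = -[(1/16)·log₂(1/16) + (1/4)·log₂(1/4) + (1/16)·log₂(1/16) + (3/16)·log₂(3/16) + (1/4)·log₂(1/4) + (1/16)·log₂(1/16) + (1/8)·log₂(1/8)]
  = 0.2500 + 0.5000 + 0.2500 + 0.4528 + 0.5000 + 0.2500 + 0.3750
  = 2.5778 bits

Right side:
Marginal P(X) (row sums):
  P(X=0) = 1/16 + 1/4 + 1/16 = 3/8
  P(X=1) = 3/16 + 1/4 + 0 = 7/16
  P(X=2) = 0 + 1/16 + 1/8 = 3/16
H(X) = -[(3/8)·log₂(3/8) + (7/16)·log₂(7/16) + (3/16)·log₂(3/16)]
  = 0.5306 + 0.5218 + 0.4528
  = 1.5052 bits
H(Y|X) = -Σ P(X,Y)·log₂ P(Y|X), where P(Y|X) = P(X,Y) / P(X)
  (cells with P(X,Y) = 0 contribute 0)
  (X=0,Y=0): P(Y|X) = (1/16)/(3/8) = 1/6;  -(1/16)·log₂(1/6) = 0.1616
  (X=0,Y=1): P(Y|X) = (1/4)/(3/8) = 2/3;  -(1/4)·log₂(2/3) = 0.1462
  (X=0,Y=2): P(Y|X) = (1/16)/(3/8) = 1/6;  -(1/16)·log₂(1/6) = 0.1616
  (X=1,Y=0): P(Y|X) = (3/16)/(7/16) = 3/7;  -(3/16)·log₂(3/7) = 0.2292
  (X=1,Y=1): P(Y|X) = (1/4)/(7/16) = 4/7;  -(1/4)·log₂(4/7) = 0.2018
  (X=2,Y=1): P(Y|X) = (1/16)/(3/16) = 1/3;  -(1/16)·log₂(1/3) = 0.0991
  (X=2,Y=2): P(Y|X) = (1/8)/(3/16) = 2/3;  -(1/8)·log₂(2/3) = 0.0731
H(Y|X) = 0.1616 + 0.1462 + 0.1616 + 0.2292 + 0.2018 + 0.0991 + 0.0731
  = 1.0726 bits
H(X) + H(Y|X) = 1.5052 + 1.0726 = 2.5778 bits

Both sides equal 2.5778 bits, so the chain rule holds ✓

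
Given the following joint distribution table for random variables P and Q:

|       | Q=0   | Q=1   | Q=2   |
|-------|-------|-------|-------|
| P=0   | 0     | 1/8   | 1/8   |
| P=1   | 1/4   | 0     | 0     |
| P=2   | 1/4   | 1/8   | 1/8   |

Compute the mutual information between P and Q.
Marginal P(P) (row sums):
  P(P=0) = 0 + 1/8 + 1/8 = 1/4
  P(P=1) = 1/4 + 0 + 0 = 1/4
  P(P=2) = 1/4 + 1/8 + 1/8 = 1/2
Marginal P(Q) (column sums):
  P(Q=0) = 0 + 1/4 + 1/4 = 1/2
  P(Q=1) = 1/8 + 0 + 1/8 = 1/4
  P(Q=2) = 1/8 + 0 + 1/8 = 1/4

H(P) = -[(1/4)·log₂(1/4) + (1/4)·log₂(1/4) + (1/2)·log₂(1/2)]
  = 0.5000 + 0.5000 + 0.5000
  = 1.5000 bits
H(Q) = -[(1/2)·log₂(1/2) + (1/4)·log₂(1/4) + (1/4)·log₂(1/4)]
  = 0.5000 + 0.5000 + 0.5000
  = 1.5000 bits
H(P,Q) = -[(1/8)·log₂(1/8) + (1/8)·log₂(1/8) + (1/4)·log₂(1/4) + (1/4)·log₂(1/4) + (1/8)·log₂(1/8) + (1/8)·log₂(1/8)]
  = 0.3750 + 0.3750 + 0.5000 + 0.5000 + 0.3750 + 0.3750
  = 2.5000 bits

I(P;Q) = H(P) + H(Q) - H(P,Q)
  = 1.5000 + 1.5000 - 2.5000
  = 0.5000 bits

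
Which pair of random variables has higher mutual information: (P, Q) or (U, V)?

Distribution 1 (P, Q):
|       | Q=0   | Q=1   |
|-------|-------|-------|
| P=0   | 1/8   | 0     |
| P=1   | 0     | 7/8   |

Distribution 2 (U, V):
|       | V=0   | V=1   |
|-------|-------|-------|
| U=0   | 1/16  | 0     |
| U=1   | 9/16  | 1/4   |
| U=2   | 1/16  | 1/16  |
Distribution 1 (P, Q):
Marginal P(P) (row sums):
  P(P=0) = 1/8 + 0 = 1/8
  P(P=1) = 0 + 7/8 = 7/8
Marginal P(Q) (column sums):
  P(Q=0) = 1/8 + 0 = 1/8
  P(Q=1) = 0 + 7/8 = 7/8

H(P) = -[(1/8)·log₂(1/8) + (7/8)·log₂(7/8)]
  = 0.3750 + 0.1686
  = 0.5436 bits
H(Q) = -[(1/8)·log₂(1/8) + (7/8)·log₂(7/8)]
  = 0.3750 + 0.1686
  = 0.5436 bits
H(P,Q) = -[(1/8)·log₂(1/8) + (7/8)·log₂(7/8)]
  = 0.3750 + 0.1686
  = 0.5436 bits

I(P;Q) = H(P) + H(Q) - H(P,Q)
  = 0.5436 + 0.5436 - 0.5436
  = 0.5436 bits

Distribution 2 (U, V):
Marginal P(U) (row sums):
  P(U=0) = 1/16 + 0 = 1/16
  P(U=1) = 9/16 + 1/4 = 13/16
  P(U=2) = 1/16 + 1/16 = 1/8
Marginal P(V) (column sums):
  P(V=0) = 1/16 + 9/16 + 1/16 = 11/16
  P(V=1) = 0 + 1/4 + 1/16 = 5/16

H(U) = -[(1/16)·log₂(1/16) + (13/16)·log₂(13/16) + (1/8)·log₂(1/8)]
  = 0.2500 + 0.2434 + 0.3750
  = 0.8684 bits
H(V) = -[(11/16)·log₂(11/16) + (5/16)·log₂(5/16)]
  = 0.3716 + 0.5244
  = 0.8960 bits
H(U,V) = -[(1/16)·log₂(1/16) + (9/16)·log₂(9/16) + (1/4)·log₂(1/4) + (1/16)·log₂(1/16) + (1/16)·log₂(1/16)]
  = 0.2500 + 0.4669 + 0.5000 + 0.2500 + 0.2500
  = 1.7169 bits

I(U;V) = H(U) + H(V) - H(U,V)
  = 0.8684 + 0.8960 - 1.7169
  = 0.0475 bits

I(P;Q) = 0.5436 bits > I(U;V) = 0.0475 bits, so (P, Q) has the higher mutual information (stronger dependence).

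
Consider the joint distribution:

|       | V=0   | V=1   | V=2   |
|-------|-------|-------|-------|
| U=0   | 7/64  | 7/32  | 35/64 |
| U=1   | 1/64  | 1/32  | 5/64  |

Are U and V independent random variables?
Marginal P(U) (row sums):
  P(U=0) = 7/64 + 7/32 + 35/64 = 7/8
  P(U=1) = 1/64 + 1/32 + 5/64 = 1/8
Marginal P(V) (column sums):
  P(V=0) = 7/64 + 1/64 = 1/8
  P(V=1) = 7/32 + 1/32 = 1/4
  P(V=2) = 35/64 + 5/64 = 5/8

U and V are independent iff P(U=i,V=j) = P(U=i)·P(V=j) for every cell.
  P(U=0)·P(V=0) = 7/8 × 1/8 = 7/64 = P(U=0,V=0) ✓
  P(U=0)·P(V=1) = 7/8 × 1/4 = 7/32 = P(U=0,V=1) ✓
  P(U=0)·P(V=2) = 7/8 × 5/8 = 35/64 = P(U=0,V=2) ✓
  P(U=1)·P(V=0) = 1/8 × 1/8 = 1/64 = P(U=1,V=0) ✓
  P(U=1)·P(V=1) = 1/8 × 1/4 = 1/32 = P(U=1,V=1) ✓
  P(U=1)·P(V=2) = 1/8 × 5/8 = 5/64 = P(U=1,V=2) ✓

Yes, U and V are independent: every cell factors, so I(U;V) = 0 bits.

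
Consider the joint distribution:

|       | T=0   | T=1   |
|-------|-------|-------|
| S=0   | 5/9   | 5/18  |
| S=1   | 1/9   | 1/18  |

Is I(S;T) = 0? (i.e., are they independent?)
Marginal P(S) (row sums):
  P(S=0) = 5/9 + 5/18 = 5/6
  P(S=1) = 1/9 + 1/18 = 1/6
Marginal P(T) (column sums):
  P(T=0) = 5/9 + 1/9 = 2/3
  P(T=1) = 5/18 + 1/18 = 1/3

S and T are independent iff P(S=i,T=j) = P(S=i)·P(T=j) for every cell.
  P(S=0)·P(T=0) = 5/6 × 2/3 = 5/9 = P(S=0,T=0) ✓
  P(S=0)·P(T=1) = 5/6 × 1/3 = 5/18 = P(S=0,T=1) ✓
  P(S=1)·P(T=0) = 1/6 × 2/3 = 1/9 = P(S=1,T=0) ✓
  P(S=1)·P(T=1) = 1/6 × 1/3 = 1/18 = P(S=1,T=1) ✓

Yes, S and T are independent: every cell factors, so I(S;T) = 0 bits.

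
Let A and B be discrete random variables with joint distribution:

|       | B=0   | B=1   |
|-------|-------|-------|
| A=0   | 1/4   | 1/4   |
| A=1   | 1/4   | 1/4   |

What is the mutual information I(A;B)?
Marginal P(A) (row sums):
  P(A=0) = 1/4 + 1/4 = 1/2
  P(A=1) = 1/4 + 1/4 = 1/2
Marginal P(B) (column sums):
  P(B=0) = 1/4 + 1/4 = 1/2
  P(B=1) = 1/4 + 1/4 = 1/2

H(A) = -[(1/2)·log₂(1/2) + (1/2)·log₂(1/2)]
  = 0.5000 + 0.5000
  = 1.0000 bits
H(B) = -[(1/2)·log₂(1/2) + (1/2)·log₂(1/2)]
  = 0.5000 + 0.5000
  = 1.0000 bits
H(A,B) = -[(1/4)·log₂(1/4) + (1/4)·log₂(1/4) + (1/4)·log₂(1/4) + (1/4)·log₂(1/4)]
  = 0.5000 + 0.5000 + 0.5000 + 0.5000
  = 2.0000 bits

I(A;B) = H(A) + H(B) - H(A,B)
  = 1.0000 + 1.0000 - 2.0000
  = 0.0000 bits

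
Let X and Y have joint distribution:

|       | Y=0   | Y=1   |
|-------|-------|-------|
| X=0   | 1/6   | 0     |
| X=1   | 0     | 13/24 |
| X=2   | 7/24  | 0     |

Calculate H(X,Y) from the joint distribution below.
H(X,Y) = -Σ P(X,Y) log₂ P(X,Y), summed over the non-zero cells:
H(X,Y) = -[(1/6)·log₂(1/6) + (13/24)·log₂(13/24) + (7/24)·log₂(7/24)]
  = 0.4308 + 0.4791 + 0.5185
  = 1.4284 bits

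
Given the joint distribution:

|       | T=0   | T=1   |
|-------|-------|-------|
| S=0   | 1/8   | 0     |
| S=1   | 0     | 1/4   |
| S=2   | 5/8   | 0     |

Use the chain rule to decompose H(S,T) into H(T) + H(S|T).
By the chain rule: H(S,T) = H(T) + H(S|T)

Marginal P(T) (column sums):
  P(T=0) = 1/8 + 0 + 5/8 = 3/4
  P(T=1) = 0 + 1/4 + 0 = 1/4
H(T) = -[(3/4)·log₂(3/4) + (1/4)·log₂(1/4)]
  = 0.3113 + 0.5000
  = 0.8113 bits
H(S|T) = -Σ P(S,T)·log₂ P(S|T), where P(S|T) = P(S,T) / P(T)
  (cells with P(S,T) = 0 contribute 0)
  (S=0,T=0): P(S|T) = (1/8)/(3/4) = 1/6;  -(1/8)·log₂(1/6) = 0.3231
  (S=1,T=1): P(S|T) = (1/4)/(1/4) = 1;  -(1/4)·log₂(1) = 0.0000
  (S=2,T=0): P(S|T) = (5/8)/(3/4) = 5/6;  -(5/8)·log₂(5/6) = 0.1644
H(S|T) = 0.3231 + 0.0000 + 0.1644
  = 0.4875 bits

H(S,T) = H(T) + H(S|T) = 0.8113 + 0.4875 = 1.2988 bits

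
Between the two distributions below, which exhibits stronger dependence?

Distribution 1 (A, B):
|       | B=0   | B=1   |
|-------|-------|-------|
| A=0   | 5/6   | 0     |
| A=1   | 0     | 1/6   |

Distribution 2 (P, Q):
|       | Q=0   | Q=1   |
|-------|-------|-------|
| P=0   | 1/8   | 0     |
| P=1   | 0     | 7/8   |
Distribution 1 (A, B):
Marginal P(A) (row sums):
  P(A=0) = 5/6 + 0 = 5/6
  P(A=1) = 0 + 1/6 = 1/6
Marginal P(B) (column sums):
  P(B=0) = 5/6 + 0 = 5/6
  P(B=1) = 0 + 1/6 = 1/6

H(A) = -[(5/6)·log₂(5/6) + (1/6)·log₂(1/6)]
  = 0.2192 + 0.4308
  = 0.6500 bits
H(B) = -[(5/6)·log₂(5/6) + (1/6)·log₂(1/6)]
  = 0.2192 + 0.4308
  = 0.6500 bits
H(A,B) = -[(5/6)·log₂(5/6) + (1/6)·log₂(1/6)]
  = 0.2192 + 0.4308
  = 0.6500 bits

I(A;B) = H(A) + H(B) - H(A,B)
  = 0.6500 + 0.6500 - 0.6500
  = 0.6500 bits

Distribution 2 (P, Q):
Marginal P(P) (row sums):
  P(P=0) = 1/8 + 0 = 1/8
  P(P=1) = 0 + 7/8 = 7/8
Marginal P(Q) (column sums):
  P(Q=0) = 1/8 + 0 = 1/8
  P(Q=1) = 0 + 7/8 = 7/8

H(P) = -[(1/8)·log₂(1/8) + (7/8)·log₂(7/8)]
  = 0.3750 + 0.1686
  = 0.5436 bits
H(Q) = -[(1/8)·log₂(1/8) + (7/8)·log₂(7/8)]
  = 0.3750 + 0.1686
  = 0.5436 bits
H(P,Q) = -[(1/8)·log₂(1/8) + (7/8)·log₂(7/8)]
  = 0.3750 + 0.1686
  = 0.5436 bits

I(P;Q) = H(P) + H(Q) - H(P,Q)
  = 0.5436 + 0.5436 - 0.5436
  = 0.5436 bits

I(A;B) = 0.6500 bits > I(P;Q) = 0.5436 bits, so (A, B) has the higher mutual information (stronger dependence).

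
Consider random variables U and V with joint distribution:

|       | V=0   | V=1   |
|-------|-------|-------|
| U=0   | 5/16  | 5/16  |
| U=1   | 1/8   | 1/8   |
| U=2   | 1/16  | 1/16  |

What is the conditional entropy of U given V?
Marginal P(V) (column sums):
  P(V=0) = 5/16 + 1/8 + 1/16 = 1/2
  P(V=1) = 5/16 + 1/8 + 1/16 = 1/2

H(U|V) = -Σ P(U,V)·log₂ P(U|V), where P(U|V) = P(U,V) / P(V)
  (U=0,V=0): P(U|V) = (5/16)/(1/2) = 5/8;  -(5/16)·log₂(5/8) = 0.2119
  (U=0,V=1): P(U|V) = (5/16)/(1/2) = 5/8;  -(5/16)·log₂(5/8) = 0.2119
  (U=1,V=0): P(U|V) = (1/8)/(1/2) = 1/4;  -(1/8)·log₂(1/4) = 0.2500
  (U=1,V=1): P(U|V) = (1/8)/(1/2) = 1/4;  -(1/8)·log₂(1/4) = 0.2500
  (U=2,V=0): P(U|V) = (1/16)/(1/2) = 1/8;  -(1/16)·log₂(1/8) = 0.1875
  (U=2,V=1): P(U|V) = (1/16)/(1/2) = 1/8;  -(1/16)·log₂(1/8) = 0.1875
H(U|V) = 0.2119 + 0.2119 + 0.2500 + 0.2500 + 0.1875 + 0.1875
  = 1.2988 bits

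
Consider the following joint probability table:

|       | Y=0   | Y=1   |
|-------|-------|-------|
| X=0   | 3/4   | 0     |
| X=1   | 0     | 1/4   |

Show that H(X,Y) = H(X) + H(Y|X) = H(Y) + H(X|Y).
Marginal P(X) (row sums):
  P(X=0) = 3/4 + 0 = 3/4
  P(X=1) = 0 + 1/4 = 1/4
Marginal P(Y) (column sums):
  P(Y=0) = 3/4 + 0 = 3/4
  P(Y=1) = 0 + 1/4 = 1/4

Decomposition 1: H(X) + H(Y|X)
H(X) = -[(3/4)·log₂(3/4) + (1/4)·log₂(1/4)]
  = 0.3113 + 0.5000
  = 0.8113 bits
H(Y|X) = -Σ P(X,Y)·log₂ P(Y|X), where P(Y|X) = P(X,Y) / P(X)
  (cells with P(X,Y) = 0 contribute 0)
  (X=0,Y=0): P(Y|X) = (3/4)/(3/4) = 1;  -(3/4)·log₂(1) = 0.0000
  (X=1,Y=1): P(Y|X) = (1/4)/(1/4) = 1;  -(1/4)·log₂(1) = 0.0000
H(Y|X) = 0.0000 + 0.0000
  = 0.0000 bits
H(X) + H(Y|X) = 0.8113 + 0.0000 = 0.8113 bits

Decomposition 2: H(Y) + H(X|Y)
H(Y) = -[(3/4)·log₂(3/4) + (1/4)·log₂(1/4)]
  = 0.3113 + 0.5000
  = 0.8113 bits
H(X|Y) = -Σ P(X,Y)·log₂ P(X|Y), where P(X|Y) = P(X,Y) / P(Y)
  (cells with P(X,Y) = 0 contribute 0)
  (X=0,Y=0): P(X|Y) = (3/4)/(3/4) = 1;  -(3/4)·log₂(1) = 0.0000
  (X=1,Y=1): P(X|Y) = (1/4)/(1/4) = 1;  -(1/4)·log₂(1) = 0.0000
H(X|Y) = 0.0000 + 0.0000
  = 0.0000 bits
H(Y) + H(X|Y) = 0.8113 + 0.0000 = 0.8113 bits

Direct computation of the joint entropy:
H(X,Y) = -[(3/4)·log₂(3/4) + (1/4)·log₂(1/4)]
  = 0.3113 + 0.5000
  = 0.8113 bits

All three agree: H(X,Y) = 0.8113 bits ✓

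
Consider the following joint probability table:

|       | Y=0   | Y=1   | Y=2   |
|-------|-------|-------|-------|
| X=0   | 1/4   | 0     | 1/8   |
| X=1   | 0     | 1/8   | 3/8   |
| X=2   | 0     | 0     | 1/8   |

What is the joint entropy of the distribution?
H(X,Y) = -Σ P(X,Y) log₂ P(X,Y), summed over the non-zero cells:
H(X,Y) = -[(1/4)·log₂(1/4) + (1/8)·log₂(1/8) + (1/8)·log₂(1/8) + (3/8)·log₂(3/8) + (1/8)·log₂(1/8)]
  = 0.5000 + 0.3750 + 0.3750 + 0.5306 + 0.3750
  = 2.1556 bits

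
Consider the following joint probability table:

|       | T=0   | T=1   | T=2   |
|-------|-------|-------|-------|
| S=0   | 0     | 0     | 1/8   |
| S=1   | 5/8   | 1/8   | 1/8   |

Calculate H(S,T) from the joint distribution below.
H(S,T) = -Σ P(S,T) log₂ P(S,T), summed over the non-zero cells:
H(S,T) = -[(1/8)·log₂(1/8) + (5/8)·log₂(5/8) + (1/8)·log₂(1/8) + (1/8)·log₂(1/8)]
  = 0.3750 + 0.4238 + 0.3750 + 0.3750
  = 1.5488 bits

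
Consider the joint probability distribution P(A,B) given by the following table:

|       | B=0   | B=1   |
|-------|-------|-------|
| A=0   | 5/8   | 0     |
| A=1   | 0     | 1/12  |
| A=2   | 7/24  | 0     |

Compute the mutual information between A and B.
Marginal P(A) (row sums):
  P(A=0) = 5/8 + 0 = 5/8
  P(A=1) = 0 + 1/12 = 1/12
  P(A=2) = 7/24 + 0 = 7/24
Marginal P(B) (column sums):
  P(B=0) = 5/8 + 0 + 7/24 = 11/12
  P(B=1) = 0 + 1/12 + 0 = 1/12

H(A) = -[(5/8)·log₂(5/8) + (1/12)·log₂(1/12) + (7/24)·log₂(7/24)]
  = 0.4238 + 0.2987 + 0.5185
  = 1.2410 bits
H(B) = -[(11/12)·log₂(11/12) + (1/12)·log₂(1/12)]
  = 0.1151 + 0.2987
  = 0.4138 bits
H(A,B) = -[(5/8)·log₂(5/8) + (1/12)·log₂(1/12) + (7/24)·log₂(7/24)]
  = 0.4238 + 0.2987 + 0.5185
  = 1.2410 bits

I(A;B) = H(A) + H(B) - H(A,B)
  = 1.2410 + 0.4138 - 1.2410
  = 0.4138 bits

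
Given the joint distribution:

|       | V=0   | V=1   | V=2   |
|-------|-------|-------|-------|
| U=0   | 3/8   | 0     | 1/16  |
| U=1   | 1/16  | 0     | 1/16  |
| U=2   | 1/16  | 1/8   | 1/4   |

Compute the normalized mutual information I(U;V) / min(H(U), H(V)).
Marginal P(U) (row sums):
  P(U=0) = 3/8 + 0 + 1/16 = 7/16
  P(U=1) = 1/16 + 0 + 1/16 = 1/8
  P(U=2) = 1/16 + 1/8 + 1/4 = 7/16
Marginal P(V) (column sums):
  P(V=0) = 3/8 + 1/16 + 1/16 = 1/2
  P(V=1) = 0 + 0 + 1/8 = 1/8
  P(V=2) = 1/16 + 1/16 + 1/4 = 3/8

H(U) = -[(7/16)·log₂(7/16) + (1/8)·log₂(1/8) + (7/16)·log₂(7/16)]
  = 0.5218 + 0.3750 + 0.5218
  = 1.4186 bits
H(V) = -[(1/2)·log₂(1/2) + (1/8)·log₂(1/8) + (3/8)·log₂(3/8)]
  = 0.5000 + 0.3750 + 0.5306
  = 1.4056 bits
H(U,V) = -[(3/8)·log₂(3/8) + (1/16)·log₂(1/16) + (1/16)·log₂(1/16) + (1/16)·log₂(1/16) + (1/16)·log₂(1/16) + (1/8)·log₂(1/8) + (1/4)·log₂(1/4)]
  = 0.5306 + 0.2500 + 0.2500 + 0.2500 + 0.2500 + 0.3750 + 0.5000
  = 2.4056 bits

I(U;V) = H(U) + H(V) - H(U,V)
  = 1.4186 + 1.4056 - 2.4056
  = 0.4186 bits

min(H(U), H(V)) = min(1.4186, 1.4056) = 1.4056 bits
Normalized MI = 0.4186 / 1.4056 = 0.2978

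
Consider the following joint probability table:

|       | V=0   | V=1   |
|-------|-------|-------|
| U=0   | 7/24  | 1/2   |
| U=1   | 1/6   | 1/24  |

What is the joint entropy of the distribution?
H(U,V) = -Σ P(U,V) log₂ P(U,V), summed over the non-zero cells:
H(U,V) = -[(7/24)·log₂(7/24) + (1/2)·log₂(1/2) + (1/6)·log₂(1/6) + (1/24)·log₂(1/24)]
  = 0.5185 + 0.5000 + 0.4308 + 0.1910
  = 1.6403 bits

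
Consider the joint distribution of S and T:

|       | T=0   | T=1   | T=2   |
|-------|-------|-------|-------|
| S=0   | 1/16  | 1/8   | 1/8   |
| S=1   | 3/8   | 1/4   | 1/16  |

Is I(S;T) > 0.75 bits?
Marginal P(S) (row sums):
  P(S=0) = 1/16 + 1/8 + 1/8 = 5/16
  P(S=1) = 3/8 + 1/4 + 1/16 = 11/16
Marginal P(T) (column sums):
  P(T=0) = 1/16 + 3/8 = 7/16
  P(T=1) = 1/8 + 1/4 = 3/8
  P(T=2) = 1/8 + 1/16 = 3/16

H(S) = -[(5/16)·log₂(5/16) + (11/16)·log₂(11/16)]
  = 0.5244 + 0.3716
  = 0.8960 bits
H(T) = -[(7/16)·log₂(7/16) + (3/8)·log₂(3/8) + (3/16)·log₂(3/16)]
  = 0.5218 + 0.5306 + 0.4528
  = 1.5052 bits
H(S,T) = -[(1/16)·log₂(1/16) + (1/8)·log₂(1/8) + (1/8)·log₂(1/8) + (3/8)·log₂(3/8) + (1/4)·log₂(1/4) + (1/16)·log₂(1/16)]
  = 0.2500 + 0.3750 + 0.3750 + 0.5306 + 0.5000 + 0.2500
  = 2.2806 bits

I(S;T) = H(S) + H(T) - H(S,T)
  = 0.8960 + 1.5052 - 2.2806
  = 0.1206 bits

No. I(S;T) = 0.1206 bits, which is ≤ 0.75 bits.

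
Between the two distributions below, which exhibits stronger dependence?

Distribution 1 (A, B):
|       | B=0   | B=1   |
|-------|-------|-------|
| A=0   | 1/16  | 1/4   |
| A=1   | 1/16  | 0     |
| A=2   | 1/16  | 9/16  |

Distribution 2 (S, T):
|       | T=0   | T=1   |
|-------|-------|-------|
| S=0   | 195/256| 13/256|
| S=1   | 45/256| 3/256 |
Distribution 1 (A, B):
Marginal P(A) (row sums):
  P(A=0) = 1/16 + 1/4 = 5/16
  P(A=1) = 1/16 + 0 = 1/16
  P(A=2) = 1/16 + 9/16 = 5/8
Marginal P(B) (column sums):
  P(B=0) = 1/16 + 1/16 + 1/16 = 3/16
  P(B=1) = 1/4 + 0 + 9/16 = 13/16

H(A) = -[(5/16)·log₂(5/16) + (1/16)·log₂(1/16) + (5/8)·log₂(5/8)]
  = 0.5244 + 0.2500 + 0.4238
  = 1.1982 bits
H(B) = -[(3/16)·log₂(3/16) + (13/16)·log₂(13/16)]
  = 0.4528 + 0.2434
  = 0.6962 bits
H(A,B) = -[(1/16)·log₂(1/16) + (1/4)·log₂(1/4) + (1/16)·log₂(1/16) + (1/16)·log₂(1/16) + (9/16)·log₂(9/16)]
  = 0.2500 + 0.5000 + 0.2500 + 0.2500 + 0.4669
  = 1.7169 bits

I(A;B) = H(A) + H(B) - H(A,B)
  = 1.1982 + 0.6962 - 1.7169
  = 0.1775 bits

Distribution 2 (S, T):
Marginal P(S) (row sums):
  P(S=0) = 195/256 + 13/256 = 13/16
  P(S=1) = 45/256 + 3/256 = 3/16
Marginal P(T) (column sums):
  P(T=0) = 195/256 + 45/256 = 15/16
  P(T=1) = 13/256 + 3/256 = 1/16

H(S) = -[(13/16)·log₂(13/16) + (3/16)·log₂(3/16)]
  = 0.2434 + 0.4528
  = 0.6962 bits
H(T) = -[(15/16)·log₂(15/16) + (1/16)·log₂(1/16)]
  = 0.0873 + 0.2500
  = 0.3373 bits
H(S,T) = -[(195/256)·log₂(195/256) + (13/256)·log₂(13/256) + (45/256)·log₂(45/256) + (3/256)·log₂(3/256)]
  = 0.2991 + 0.2183 + 0.4409 + 0.0752
  = 1.0335 bits

I(S;T) = H(S) + H(T) - H(S,T)
  = 0.6962 + 0.3373 - 1.0335
  = 0.0000 bits

I(A;B) = 0.1775 bits > I(S;T) = 0.0000 bits, so (A, B) has the higher mutual information (stronger dependence).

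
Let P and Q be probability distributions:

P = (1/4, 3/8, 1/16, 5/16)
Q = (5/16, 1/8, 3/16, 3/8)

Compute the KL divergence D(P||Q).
D(P||Q) = Σ P(i) log₂(P(i)/Q(i))
  i=0: (1/4) × log₂((1/4)/(5/16)) = (1/4) × log₂(4/5) = -0.0805
  i=1: (3/8) × log₂((3/8)/(1/8)) = (3/8) × log₂(3) = 0.5944
  i=2: (1/16) × log₂((1/16)/(3/16)) = (1/16) × log₂(1/3) = -0.0991
  i=3: (5/16) × log₂((5/16)/(3/8)) = (5/16) × log₂(5/6) = -0.0822
D(P||Q) = -0.0805 + 0.5944 - 0.0991 - 0.0822
  = 0.3326 bits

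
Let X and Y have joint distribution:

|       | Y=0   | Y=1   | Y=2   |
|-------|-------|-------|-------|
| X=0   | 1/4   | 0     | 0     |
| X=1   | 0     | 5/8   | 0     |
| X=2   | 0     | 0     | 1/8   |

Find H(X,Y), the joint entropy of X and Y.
H(X,Y) = -Σ P(X,Y) log₂ P(X,Y), summed over the non-zero cells:
H(X,Y) = -[(1/4)·log₂(1/4) + (5/8)·log₂(5/8) + (1/8)·log₂(1/8)]
  = 0.5000 + 0.4238 + 0.3750
  = 1.2988 bits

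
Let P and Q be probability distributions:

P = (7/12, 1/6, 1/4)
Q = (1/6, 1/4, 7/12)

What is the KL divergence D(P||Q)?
D(P||Q) = Σ P(i) log₂(P(i)/Q(i))
  i=0: (7/12) × log₂((7/12)/(1/6)) = (7/12) × log₂(7/2) = 1.0543
  i=1: (1/6) × log₂((1/6)/(1/4)) = (1/6) × log₂(2/3) = -0.0975
  i=2: (1/4) × log₂((1/4)/(7/12)) = (1/4) × log₂(3/7) = -0.3056
D(P||Q) = 1.0543 - 0.0975 - 0.3056
  = 0.6512 bits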